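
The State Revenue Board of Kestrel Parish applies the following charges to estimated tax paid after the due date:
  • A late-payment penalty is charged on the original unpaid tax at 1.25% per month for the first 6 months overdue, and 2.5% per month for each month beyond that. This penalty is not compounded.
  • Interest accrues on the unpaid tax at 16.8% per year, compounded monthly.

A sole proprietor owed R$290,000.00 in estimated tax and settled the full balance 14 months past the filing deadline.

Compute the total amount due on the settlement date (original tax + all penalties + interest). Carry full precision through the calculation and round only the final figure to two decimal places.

Penalty, months 1–6: 6 × 1.25% × R$290,000.00 = R$21,750.00
Penalty, months 7–14: 8 × 2.5% × R$290,000.00 = R$58,000.00
Interest (16.8%/yr ÷ 12 = 1.4%/month): R$290,000.00 × ((1 + 0.014)^14 − 1) = R$62,313.5673…
Total = R$290,000.00 + R$79,750.0000 + R$62,313.5673… = R$432,063.57

R$432,063.57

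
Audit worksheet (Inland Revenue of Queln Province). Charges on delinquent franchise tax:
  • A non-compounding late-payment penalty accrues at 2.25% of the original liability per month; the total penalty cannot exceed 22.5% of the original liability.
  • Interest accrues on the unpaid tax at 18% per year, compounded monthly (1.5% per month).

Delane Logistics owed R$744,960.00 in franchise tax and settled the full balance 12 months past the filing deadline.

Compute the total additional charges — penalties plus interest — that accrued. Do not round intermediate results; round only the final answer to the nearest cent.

R$313,343.71

Penalty (uncapped): 12 × 2.25% × R$744,960.00 = R$201,139.20; cap = 22.5% × R$744,960.00 = R$167,616.00 → penalty = R$167,616.00
Interest: R$744,960.00 × ((1 + 0.015)^12 − 1) = R$744,960.00 × 0.1956182… = R$145,727.7130…
Penalties + interest = R$167,616.0000 + R$145,727.7130… = R$313,343.71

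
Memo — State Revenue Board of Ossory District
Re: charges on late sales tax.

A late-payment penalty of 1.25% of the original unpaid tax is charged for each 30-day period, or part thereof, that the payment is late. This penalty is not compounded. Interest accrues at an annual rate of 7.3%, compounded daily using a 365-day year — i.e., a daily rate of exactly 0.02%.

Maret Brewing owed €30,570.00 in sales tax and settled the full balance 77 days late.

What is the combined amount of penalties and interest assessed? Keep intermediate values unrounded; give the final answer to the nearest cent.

Penalty periods: ⌈77/30⌉ = 3; penalty = 3 × 1.25% × €30,570.00 = €1,146.38…
Interest: €30,570.00 × ((1 + 0.0002)^77 − 1) = €30,570.00 × 0.01551763… = €474.3739…
Penalties + interest = €1,146.3750 + €474.3739… = €1,620.75

€1,620.75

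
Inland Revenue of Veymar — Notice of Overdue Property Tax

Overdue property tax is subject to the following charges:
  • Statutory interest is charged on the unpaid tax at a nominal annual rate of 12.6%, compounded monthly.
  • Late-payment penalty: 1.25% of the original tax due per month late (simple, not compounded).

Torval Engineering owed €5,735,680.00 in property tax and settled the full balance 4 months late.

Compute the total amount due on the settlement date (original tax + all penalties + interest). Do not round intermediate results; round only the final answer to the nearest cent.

Late-payment penalty = 1.25% × €5,735,680.00 × 4 mo = €286,784.00
Interest (12.6%/yr ÷ 12 = 1.05%/month): €5,735,680.00 × ((1 + 0.0105)^4 − 1) = €244,719.3411…
Total = €5,735,680.00 + €286,784.0000 + €244,719.3411… = €6,267,183.34

€6,267,183.34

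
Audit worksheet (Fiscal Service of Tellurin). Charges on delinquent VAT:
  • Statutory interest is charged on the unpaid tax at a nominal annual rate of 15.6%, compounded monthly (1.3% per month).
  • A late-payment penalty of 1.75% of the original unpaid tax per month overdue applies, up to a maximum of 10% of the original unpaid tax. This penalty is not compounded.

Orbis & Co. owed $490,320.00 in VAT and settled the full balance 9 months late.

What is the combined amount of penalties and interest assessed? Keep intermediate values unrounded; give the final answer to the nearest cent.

$109,474.82

Penalty (uncapped): 9 × 1.75% × $490,320.00 = $77,225.40; cap = 10% × $490,320.00 = $49,032.00 → penalty = $49,032.00
Interest: $490,320.00 × ((1 + 0.013)^9 − 1) = $490,320.00 × 0.1232722… = $60,442.8221…
Penalties + interest = $49,032.0000 + $60,442.8221… = $109,474.82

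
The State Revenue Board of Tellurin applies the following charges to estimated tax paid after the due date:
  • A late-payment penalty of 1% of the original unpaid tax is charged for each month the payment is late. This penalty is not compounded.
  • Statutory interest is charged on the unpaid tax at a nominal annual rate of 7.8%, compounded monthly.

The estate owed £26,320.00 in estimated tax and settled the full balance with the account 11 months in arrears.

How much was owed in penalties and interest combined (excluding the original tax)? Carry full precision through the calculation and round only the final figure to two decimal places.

£4,839.45

Late-payment penalty = 1% × £26,320.00 × 11 mo = £2,895.20
Interest (7.8%/yr ÷ 12 = 0.65%/month): £26,320.00 × ((1 + 0.0065)^11 − 1) = £1,944.2494…
Penalties + interest = £2,895.2000 + £1,944.2494… = £4,839.45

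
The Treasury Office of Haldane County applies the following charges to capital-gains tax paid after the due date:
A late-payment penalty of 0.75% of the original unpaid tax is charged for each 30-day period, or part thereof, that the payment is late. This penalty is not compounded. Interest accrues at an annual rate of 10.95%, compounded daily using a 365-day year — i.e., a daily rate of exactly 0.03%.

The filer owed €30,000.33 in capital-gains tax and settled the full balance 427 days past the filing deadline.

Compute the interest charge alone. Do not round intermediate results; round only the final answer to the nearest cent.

Interest: €30,000.33 × ((1 + 0.0003)^427 − 1) = €30,000.33 × 0.13664483… = €4,099.3899…

€4,099.39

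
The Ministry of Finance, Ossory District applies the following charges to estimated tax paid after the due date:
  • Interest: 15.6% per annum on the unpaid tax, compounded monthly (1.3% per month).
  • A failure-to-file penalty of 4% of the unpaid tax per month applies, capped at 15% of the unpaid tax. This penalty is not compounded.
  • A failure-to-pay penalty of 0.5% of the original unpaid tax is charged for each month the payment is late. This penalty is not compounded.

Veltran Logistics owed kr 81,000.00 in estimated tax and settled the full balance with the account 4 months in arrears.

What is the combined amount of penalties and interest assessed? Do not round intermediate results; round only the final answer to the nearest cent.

kr 18,064.85

Failure-to-file: 4 × 4% × kr 81,000.00 = kr 12,960.00, capped at 15% × kr 81,000.00 = kr 12,150.00
Failure-to-pay penalty = 0.5% × kr 81,000.00 × 4 mo = kr 1,620.00
Interest: kr 81,000.00 × ((1 + 0.013)^4 − 1) = kr 81,000.00 × 0.0530228… = kr 4,294.8481…
Penalties + interest = kr 13,770.0000 + kr 4,294.8481… = kr 18,064.85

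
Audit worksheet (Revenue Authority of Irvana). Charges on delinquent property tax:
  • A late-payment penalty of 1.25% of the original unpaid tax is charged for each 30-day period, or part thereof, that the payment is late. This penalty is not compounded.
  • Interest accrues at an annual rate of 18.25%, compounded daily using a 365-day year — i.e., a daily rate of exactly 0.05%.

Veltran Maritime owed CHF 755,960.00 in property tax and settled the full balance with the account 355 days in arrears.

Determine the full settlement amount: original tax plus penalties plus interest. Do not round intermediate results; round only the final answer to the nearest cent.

Penalty periods: ⌈355/30⌉ = 12; penalty = 12 × 1.25% × CHF 755,960.00 = CHF 113,394.00
Interest: CHF 755,960.00 × ((1 + 0.0005)^355 − 1) = CHF 755,960.00 × 0.19417508… = CHF 146,788.5956…
Total = CHF 755,960.00 + CHF 113,394.0000 + CHF 146,788.5956… = CHF 1,016,142.60

CHF 1,016,142.60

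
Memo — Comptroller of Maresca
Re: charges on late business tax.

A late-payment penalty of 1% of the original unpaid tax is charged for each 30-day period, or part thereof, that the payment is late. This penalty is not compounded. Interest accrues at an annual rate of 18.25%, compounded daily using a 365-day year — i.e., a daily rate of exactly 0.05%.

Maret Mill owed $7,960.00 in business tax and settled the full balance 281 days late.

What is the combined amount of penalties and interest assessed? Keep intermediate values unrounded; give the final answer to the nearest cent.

$1,996.44

Penalty periods: ⌈281/30⌉ = 10; penalty = 10 × 1% × $7,960.00 = $796.00
Interest: $7,960.00 × ((1 + 0.0005)^281 − 1) = $7,960.00 × 0.15080867… = $1,200.4370…
Penalties + interest = $796.0000 + $1,200.4370… = $1,996.44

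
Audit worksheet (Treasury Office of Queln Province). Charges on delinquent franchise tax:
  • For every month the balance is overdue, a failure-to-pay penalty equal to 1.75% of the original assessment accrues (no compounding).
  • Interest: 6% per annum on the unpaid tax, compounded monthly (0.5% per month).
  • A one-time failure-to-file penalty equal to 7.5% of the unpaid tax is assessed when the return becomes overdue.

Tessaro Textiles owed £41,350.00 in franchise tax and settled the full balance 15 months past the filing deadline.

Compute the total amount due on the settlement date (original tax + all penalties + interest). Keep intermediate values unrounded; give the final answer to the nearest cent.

£58,517.81

Failure-to-file penalty: 7.5% × £41,350.00 = £3,101.25
Failure-to-pay penalty: 15 × 1.75% × £41,350.00 = £10,854.38…
Interest: £41,350.00 × ((1 + 0.005)^15 − 1) = £41,350.00 × 0.0776827… = £3,212.1812…
Total = £41,350.00 + £13,955.6250 + £3,212.1812… = £58,517.81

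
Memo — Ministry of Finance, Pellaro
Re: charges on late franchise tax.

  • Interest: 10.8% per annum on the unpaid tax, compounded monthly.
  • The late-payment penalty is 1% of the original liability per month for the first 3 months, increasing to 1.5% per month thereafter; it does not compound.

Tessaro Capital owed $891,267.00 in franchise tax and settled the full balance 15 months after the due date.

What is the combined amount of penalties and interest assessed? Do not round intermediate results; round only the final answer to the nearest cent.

Penalty, months 1–3: 3 × 1% × $891,267.00 = $26,738.01
Penalty, months 4–15: 12 × 1.5% × $891,267.00 = $160,428.06
Interest (10.8%/yr ÷ 12 = 0.9%/month): $891,267.00 × ((1 + 0.009)^15 − 1) = $128,205.0421…
Penalties + interest = $187,166.0700 + $128,205.0421… = $315,371.11

$315,371.11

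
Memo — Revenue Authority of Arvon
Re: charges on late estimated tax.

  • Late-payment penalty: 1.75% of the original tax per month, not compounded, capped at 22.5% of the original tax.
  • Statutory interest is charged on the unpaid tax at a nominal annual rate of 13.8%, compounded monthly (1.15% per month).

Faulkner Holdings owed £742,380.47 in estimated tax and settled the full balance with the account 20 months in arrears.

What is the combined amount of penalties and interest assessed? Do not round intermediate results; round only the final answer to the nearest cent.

£357,789.71

Penalty (uncapped): 20 × 1.75% × £742,380.47 = £259,833.16…; cap = 22.5% × £742,380.47 = £167,035.61… → penalty = £167,035.61…
Interest: £742,380.47 × ((1 + 0.0115)^20 − 1) = £742,380.47 × 0.2569492… = £190,754.1028…
Penalties + interest = £167,035.6058… + £190,754.1028… = £357,789.71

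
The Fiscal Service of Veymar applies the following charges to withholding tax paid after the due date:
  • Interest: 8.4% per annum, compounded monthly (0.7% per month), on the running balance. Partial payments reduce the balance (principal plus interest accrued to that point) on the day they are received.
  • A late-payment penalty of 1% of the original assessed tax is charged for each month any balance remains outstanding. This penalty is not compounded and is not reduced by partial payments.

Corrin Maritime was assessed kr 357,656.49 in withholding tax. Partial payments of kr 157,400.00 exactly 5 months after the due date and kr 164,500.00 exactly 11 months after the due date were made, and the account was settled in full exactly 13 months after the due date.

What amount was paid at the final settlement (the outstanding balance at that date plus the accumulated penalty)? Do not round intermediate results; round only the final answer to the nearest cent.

Balance at month 5: kr 357,656.4900 × (1 + 0.007)^5 = kr 370,350.9499…
After kr 157,400.00 payment: kr 370,350.9499… − kr 157,400.00 = kr 212,950.9499…
Balance at month 11: kr 212,950.9499… × (1 + 0.007)^6 = kr 222,052.8773…
After kr 164,500.00 payment: kr 222,052.8773… − kr 164,500.00 = kr 57,552.8773…
Balance at month 13: kr 57,552.8773… × (1 + 0.007)^2 = kr 58,361.4376…
Penalty: 13 × 1% × kr 357,656.49 = kr 46,495.34…
Final settlement = outstanding balance + penalty = kr 58,361.4376… + kr 46,495.34… = kr 104,856.78

kr 104,856.78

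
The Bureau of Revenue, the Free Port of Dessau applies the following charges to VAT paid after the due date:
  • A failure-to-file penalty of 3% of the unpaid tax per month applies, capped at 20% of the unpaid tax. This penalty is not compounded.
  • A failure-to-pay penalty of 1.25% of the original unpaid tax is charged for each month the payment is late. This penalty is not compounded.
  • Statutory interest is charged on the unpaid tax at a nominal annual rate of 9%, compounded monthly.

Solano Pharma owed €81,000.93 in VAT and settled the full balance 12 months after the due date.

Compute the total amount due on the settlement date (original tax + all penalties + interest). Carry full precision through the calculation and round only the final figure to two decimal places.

€116,949.70

Failure-to-file: 12 × 3% × €81,000.93 = €29,160.33…, capped at 20% × €81,000.93 = €16,200.19…
Failure-to-pay penalty = 1.25% × €81,000.93 × 12 mo = €12,150.14…
Interest (9%/yr ÷ 12 = 0.75%/month): €81,000.93 × ((1 + 0.0075)^12 − 1) = €7,598.4460…
Total = €81,000.93 + €28,350.3255 + €7,598.4460… = €116,949.70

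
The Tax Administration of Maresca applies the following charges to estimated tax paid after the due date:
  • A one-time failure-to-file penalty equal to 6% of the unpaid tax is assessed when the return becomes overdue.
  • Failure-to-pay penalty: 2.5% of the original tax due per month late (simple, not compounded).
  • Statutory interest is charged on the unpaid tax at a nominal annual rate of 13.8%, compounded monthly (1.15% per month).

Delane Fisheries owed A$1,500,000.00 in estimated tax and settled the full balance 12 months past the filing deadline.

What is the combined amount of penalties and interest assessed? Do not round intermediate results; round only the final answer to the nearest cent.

Failure-to-file penalty: 6% × A$1,500,000.00 = A$90,000.00
Failure-to-pay penalty: 12 × 2.5% × A$1,500,000.00 = A$450,000.00
Interest: A$1,500,000.00 × ((1 + 0.0115)^12 − 1) = A$1,500,000.00 × 0.1470719… = A$220,607.8673…
Penalties + interest = A$540,000.0000 + A$220,607.8673… = A$760,607.87

A$760,607.87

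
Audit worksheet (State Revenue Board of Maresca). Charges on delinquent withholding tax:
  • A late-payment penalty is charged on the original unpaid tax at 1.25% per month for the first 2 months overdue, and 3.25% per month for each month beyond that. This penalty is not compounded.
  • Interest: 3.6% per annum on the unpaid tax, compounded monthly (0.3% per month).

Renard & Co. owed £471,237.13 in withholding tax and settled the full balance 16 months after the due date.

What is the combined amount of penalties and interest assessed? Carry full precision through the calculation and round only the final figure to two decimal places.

£249,329.34

Penalty, months 1–2: 2 × 1.25% × £471,237.13 = £11,780.93…
Penalty, months 3–16: 14 × 3.25% × £471,237.13 = £214,412.89…
Interest: £471,237.13 × ((1 + 0.003)^16 − 1) = £471,237.13 × 0.0490953… = £23,135.5134…
Penalties + interest = £226,193.8224 + £23,135.5134… = £249,329.34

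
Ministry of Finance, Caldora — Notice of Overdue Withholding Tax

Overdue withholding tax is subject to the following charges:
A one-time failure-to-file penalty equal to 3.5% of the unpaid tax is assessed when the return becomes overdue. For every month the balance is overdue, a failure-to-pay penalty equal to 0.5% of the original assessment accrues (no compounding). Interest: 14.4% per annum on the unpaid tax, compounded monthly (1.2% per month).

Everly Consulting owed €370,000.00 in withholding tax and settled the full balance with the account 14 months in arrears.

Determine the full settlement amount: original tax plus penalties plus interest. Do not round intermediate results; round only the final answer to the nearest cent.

Failure-to-file penalty: 3.5% × €370,000.00 = €12,950.00
Failure-to-pay penalty: 14 × 0.5% × €370,000.00 = €25,900.00
Interest: €370,000.00 × ((1 + 0.012)^14 − 1) = €370,000.00 × 0.1817543… = €67,249.0747…
Total = €370,000.00 + €38,850.0000 + €67,249.0747… = €476,099.07

€476,099.07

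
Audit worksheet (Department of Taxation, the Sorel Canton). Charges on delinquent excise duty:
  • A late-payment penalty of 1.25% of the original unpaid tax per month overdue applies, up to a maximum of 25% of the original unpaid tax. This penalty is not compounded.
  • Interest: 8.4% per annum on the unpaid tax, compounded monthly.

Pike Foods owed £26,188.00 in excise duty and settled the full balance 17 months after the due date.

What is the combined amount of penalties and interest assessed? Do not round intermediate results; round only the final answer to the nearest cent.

£8,862.10

Penalty: 17 × 1.25% × £26,188.00 = £5,564.95 (below the 25% cap of £6,547.00)
Interest (8.4%/yr ÷ 12 = 0.7%/month): £26,188.00 × ((1 + 0.007)^17 − 1) = £3,297.1493…
Penalties + interest = £5,564.9500 + £3,297.1493… = £8,862.10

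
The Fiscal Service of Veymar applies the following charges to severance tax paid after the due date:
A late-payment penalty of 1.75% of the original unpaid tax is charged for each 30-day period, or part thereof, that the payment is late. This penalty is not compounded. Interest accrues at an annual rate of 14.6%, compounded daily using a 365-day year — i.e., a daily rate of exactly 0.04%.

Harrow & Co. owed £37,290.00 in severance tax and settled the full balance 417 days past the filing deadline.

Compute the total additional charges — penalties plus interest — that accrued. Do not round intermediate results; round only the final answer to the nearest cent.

£15,903.38

Penalty periods: ⌈417/30⌉ = 14; penalty = 14 × 1.75% × £37,290.00 = £9,136.05
Interest: £37,290.00 × ((1 + 0.0004)^417 − 1) = £37,290.00 × 0.18147853… = £6,767.3345…
Penalties + interest = £9,136.0500 + £6,767.3345… = £15,903.38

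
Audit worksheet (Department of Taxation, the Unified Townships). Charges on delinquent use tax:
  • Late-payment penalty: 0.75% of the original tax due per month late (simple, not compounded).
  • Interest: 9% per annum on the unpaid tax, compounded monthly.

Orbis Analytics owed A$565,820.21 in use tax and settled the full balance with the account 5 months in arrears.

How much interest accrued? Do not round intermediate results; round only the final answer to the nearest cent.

Interest (9%/yr ÷ 12 = 0.75%/month): A$565,820.21 × ((1 + 0.0075)^5 − 1) = A$21,538.9278…

A$21,538.93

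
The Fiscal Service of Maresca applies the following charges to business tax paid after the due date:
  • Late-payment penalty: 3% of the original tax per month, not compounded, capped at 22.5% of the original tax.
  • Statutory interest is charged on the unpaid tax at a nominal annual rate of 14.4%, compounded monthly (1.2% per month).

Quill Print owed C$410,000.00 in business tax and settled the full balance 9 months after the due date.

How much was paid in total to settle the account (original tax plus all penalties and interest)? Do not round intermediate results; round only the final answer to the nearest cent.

Penalty (uncapped): 9 × 3% × C$410,000.00 = C$110,700.00; cap = 22.5% × C$410,000.00 = C$92,250.00 → penalty = C$92,250.00
Interest: C$410,000.00 × ((1 + 0.012)^9 − 1) = C$410,000.00 × 0.1133318… = C$46,466.0365…
Total = C$410,000.00 + C$92,250.0000 + C$46,466.0365… = C$548,716.04

C$548,716.04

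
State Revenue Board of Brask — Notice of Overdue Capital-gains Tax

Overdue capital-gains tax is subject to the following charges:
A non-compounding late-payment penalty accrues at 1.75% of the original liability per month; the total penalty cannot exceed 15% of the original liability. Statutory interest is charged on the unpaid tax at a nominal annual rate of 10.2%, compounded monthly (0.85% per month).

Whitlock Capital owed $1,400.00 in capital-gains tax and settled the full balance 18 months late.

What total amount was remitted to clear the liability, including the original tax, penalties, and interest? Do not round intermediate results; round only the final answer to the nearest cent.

$1,840.40

Penalty (uncapped): 18 × 1.75% × $1,400.00 = $441.00; cap = 15% × $1,400.00 = $210.00 → penalty = $210.00
Interest: $1,400.00 × ((1 + 0.0085)^18 − 1) = $1,400.00 × 0.1645717… = $230.4004…
Total = $1,400.00 + $210.0000 + $230.4004… = $1,840.40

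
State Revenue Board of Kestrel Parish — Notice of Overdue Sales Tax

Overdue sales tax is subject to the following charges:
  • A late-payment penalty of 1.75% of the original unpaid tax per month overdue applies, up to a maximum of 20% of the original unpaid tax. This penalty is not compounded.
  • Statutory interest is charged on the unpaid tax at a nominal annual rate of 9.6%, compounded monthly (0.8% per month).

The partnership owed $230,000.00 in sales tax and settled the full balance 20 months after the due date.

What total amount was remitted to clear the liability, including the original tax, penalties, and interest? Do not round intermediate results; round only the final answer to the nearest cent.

$315,735.73

Penalty (uncapped): 20 × 1.75% × $230,000.00 = $80,500.00; cap = 20% × $230,000.00 = $46,000.00 → penalty = $46,000.00
Interest: $230,000.00 × ((1 + 0.008)^20 − 1) = $230,000.00 × 0.1727640… = $39,735.7300…
Total = $230,000.00 + $46,000.0000 + $39,735.7300… = $315,735.73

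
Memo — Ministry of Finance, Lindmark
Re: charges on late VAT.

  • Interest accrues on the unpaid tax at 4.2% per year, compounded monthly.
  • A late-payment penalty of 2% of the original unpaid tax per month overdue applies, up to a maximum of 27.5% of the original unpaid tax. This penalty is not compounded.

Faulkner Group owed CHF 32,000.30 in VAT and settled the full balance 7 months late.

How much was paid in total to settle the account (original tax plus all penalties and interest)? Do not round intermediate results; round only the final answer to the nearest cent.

CHF 37,272.63

Penalty: 7 × 2% × CHF 32,000.30 = CHF 4,480.04… (below the 27.5% cap of CHF 8,800.08…)
Interest (4.2%/yr ÷ 12 = 0.35%/month): CHF 32,000.30 × ((1 + 0.0035)^7 − 1) = CHF 792.2876…
Total = CHF 32,000.30 + CHF 4,480.0420 + CHF 792.2876… = CHF 37,272.63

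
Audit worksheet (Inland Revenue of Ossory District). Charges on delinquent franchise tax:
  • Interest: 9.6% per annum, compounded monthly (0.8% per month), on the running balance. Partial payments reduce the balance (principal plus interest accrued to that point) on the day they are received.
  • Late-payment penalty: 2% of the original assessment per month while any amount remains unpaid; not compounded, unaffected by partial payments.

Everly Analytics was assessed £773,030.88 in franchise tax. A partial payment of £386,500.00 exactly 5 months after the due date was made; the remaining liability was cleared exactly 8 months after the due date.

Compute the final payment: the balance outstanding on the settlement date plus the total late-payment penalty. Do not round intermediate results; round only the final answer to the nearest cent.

£551,747.05

Balance at month 5: £773,030.8800 × (1 + 0.008)^5 = £804,450.8287…
After £386,500.00 payment: £804,450.8287… − £386,500.00 = £417,950.8287…
Balance at month 8: £417,950.8287… × (1 + 0.008)^3 = £428,062.1092…
Penalty: 8 × 2% × £773,030.88 = £123,684.94…
Final settlement = outstanding balance + penalty = £428,062.1092… + £123,684.94… = £551,747.05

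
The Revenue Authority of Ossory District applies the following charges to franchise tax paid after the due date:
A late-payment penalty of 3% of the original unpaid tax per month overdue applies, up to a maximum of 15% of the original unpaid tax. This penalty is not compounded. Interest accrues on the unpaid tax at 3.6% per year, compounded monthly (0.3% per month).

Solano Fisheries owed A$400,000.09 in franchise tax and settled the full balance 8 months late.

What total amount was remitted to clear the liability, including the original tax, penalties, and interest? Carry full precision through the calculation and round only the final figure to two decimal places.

A$469,701.51

Penalty (uncapped): 8 × 3% × A$400,000.09 = A$96,000.02…; cap = 15% × A$400,000.09 = A$60,000.01… → penalty = A$60,000.01…
Interest: A$400,000.09 × ((1 + 0.003)^8 − 1) = A$400,000.09 × 0.0242535… = A$9,701.4093…
Total = A$400,000.09 + A$60,000.0135 + A$9,701.4093… = A$469,701.51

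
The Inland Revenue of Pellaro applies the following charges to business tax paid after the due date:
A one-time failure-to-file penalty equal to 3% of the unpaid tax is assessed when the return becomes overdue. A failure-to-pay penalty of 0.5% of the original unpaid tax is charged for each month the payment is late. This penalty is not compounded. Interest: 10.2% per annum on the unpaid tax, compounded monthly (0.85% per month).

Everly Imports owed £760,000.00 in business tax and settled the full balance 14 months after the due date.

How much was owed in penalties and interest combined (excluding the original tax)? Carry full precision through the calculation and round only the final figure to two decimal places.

Failure-to-file penalty: 3% × £760,000.00 = £22,800.00
Failure-to-pay penalty = 0.5% × £760,000.00 × 14 mo = £53,200.00
Interest: £760,000.00 × ((1 + 0.0085)^14 − 1) = £760,000.00 × 0.1258036… = £95,610.7411…
Penalties + interest = £76,000.0000 + £95,610.7411… = £171,610.74

£171,610.74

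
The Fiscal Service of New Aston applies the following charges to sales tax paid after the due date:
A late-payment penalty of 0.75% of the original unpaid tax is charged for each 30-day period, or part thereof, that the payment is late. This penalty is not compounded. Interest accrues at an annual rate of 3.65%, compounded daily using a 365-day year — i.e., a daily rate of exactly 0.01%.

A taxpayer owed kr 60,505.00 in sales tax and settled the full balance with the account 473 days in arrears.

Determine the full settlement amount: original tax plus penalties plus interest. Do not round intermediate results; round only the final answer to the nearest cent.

kr 70,696.10

Penalty periods: ⌈473/30⌉ = 16; penalty = 16 × 0.75% × kr 60,505.00 = kr 7,260.60
Interest: kr 60,505.00 × ((1 + 0.0001)^473 − 1) = kr 60,505.00 × 0.04843401… = kr 2,930.5000…
Total = kr 60,505.00 + kr 7,260.6000 + kr 2,930.5000… = kr 70,696.10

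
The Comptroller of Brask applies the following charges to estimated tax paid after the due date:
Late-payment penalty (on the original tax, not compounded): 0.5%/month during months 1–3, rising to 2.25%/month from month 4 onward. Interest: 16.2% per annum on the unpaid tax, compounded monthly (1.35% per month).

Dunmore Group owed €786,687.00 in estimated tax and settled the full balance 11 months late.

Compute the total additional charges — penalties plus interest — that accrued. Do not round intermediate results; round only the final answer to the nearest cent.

€278,440.69

Penalty, months 1–3: 3 × 0.5% × €786,687.00 = €11,800.31…
Penalty, months 4–11: 8 × 2.25% × €786,687.00 = €141,603.66
Interest: €786,687.00 × ((1 + 0.0135)^11 − 1) = €786,687.00 × 0.1589409… = €125,036.7263…
Penalties + interest = €153,403.9650 + €125,036.7263… = €278,440.69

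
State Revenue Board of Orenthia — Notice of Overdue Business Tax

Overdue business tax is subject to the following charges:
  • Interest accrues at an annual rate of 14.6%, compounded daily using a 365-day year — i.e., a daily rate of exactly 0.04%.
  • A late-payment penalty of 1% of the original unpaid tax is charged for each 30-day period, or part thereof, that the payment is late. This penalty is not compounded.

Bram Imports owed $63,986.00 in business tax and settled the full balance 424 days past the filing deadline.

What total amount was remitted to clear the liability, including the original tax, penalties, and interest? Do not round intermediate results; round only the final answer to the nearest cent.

Penalty periods: ⌈424/30⌉ = 15; penalty = 15 × 1% × $63,986.00 = $9,597.90
Interest: $63,986.00 × ((1 + 0.0004)^424 − 1) = $63,986.00 × 0.18479065… = $11,824.0143…
Total = $63,986.00 + $9,597.9000 + $11,824.0143… = $85,407.91

$85,407.91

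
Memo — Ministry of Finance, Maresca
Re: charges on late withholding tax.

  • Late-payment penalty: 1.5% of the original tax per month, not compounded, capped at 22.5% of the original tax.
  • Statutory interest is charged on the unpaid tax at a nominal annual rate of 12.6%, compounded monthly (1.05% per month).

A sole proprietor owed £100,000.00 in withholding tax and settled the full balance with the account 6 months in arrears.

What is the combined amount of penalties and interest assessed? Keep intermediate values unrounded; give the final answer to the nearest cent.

£15,467.71

Penalty: 6 × 1.5% × £100,000.00 = £9,000.00 (below the 22.5% cap of £22,500.00)
Interest: £100,000.00 × ((1 + 0.0105)^6 − 1) = £100,000.00 × 0.0646771… = £6,467.7086…
Penalties + interest = £9,000.0000 + £6,467.7086… = £15,467.71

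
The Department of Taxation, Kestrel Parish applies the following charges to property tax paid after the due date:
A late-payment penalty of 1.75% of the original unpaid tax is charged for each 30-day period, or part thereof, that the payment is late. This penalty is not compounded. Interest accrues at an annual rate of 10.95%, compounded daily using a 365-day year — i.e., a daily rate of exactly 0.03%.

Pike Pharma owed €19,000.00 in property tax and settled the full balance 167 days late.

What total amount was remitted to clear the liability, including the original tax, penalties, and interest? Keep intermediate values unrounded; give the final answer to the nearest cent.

€21,971.00

Penalty periods: ⌈167/30⌉ = 6; penalty = 6 × 1.75% × €19,000.00 = €1,995.00
Interest: €19,000.00 × ((1 + 0.0003)^167 − 1) = €19,000.00 × 0.05136833… = €975.9983…
Total = €19,000.00 + €1,995.0000 + €975.9983… = €21,971.00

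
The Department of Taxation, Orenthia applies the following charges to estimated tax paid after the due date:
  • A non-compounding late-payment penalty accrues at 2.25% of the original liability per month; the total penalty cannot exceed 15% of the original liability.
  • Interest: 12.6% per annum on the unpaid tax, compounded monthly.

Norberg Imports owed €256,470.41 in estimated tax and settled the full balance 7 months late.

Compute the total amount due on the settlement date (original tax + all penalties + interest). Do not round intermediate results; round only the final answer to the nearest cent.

€314,395.84

Penalty (uncapped): 7 × 2.25% × €256,470.41 = €40,394.09…; cap = 15% × €256,470.41 = €38,470.56… → penalty = €38,470.56…
Interest (12.6%/yr ÷ 12 = 1.05%/month): €256,470.41 × ((1 + 0.0105)^7 − 1) = €19,454.8694…
Total = €256,470.41 + €38,470.5615 + €19,454.8694… = €314,395.84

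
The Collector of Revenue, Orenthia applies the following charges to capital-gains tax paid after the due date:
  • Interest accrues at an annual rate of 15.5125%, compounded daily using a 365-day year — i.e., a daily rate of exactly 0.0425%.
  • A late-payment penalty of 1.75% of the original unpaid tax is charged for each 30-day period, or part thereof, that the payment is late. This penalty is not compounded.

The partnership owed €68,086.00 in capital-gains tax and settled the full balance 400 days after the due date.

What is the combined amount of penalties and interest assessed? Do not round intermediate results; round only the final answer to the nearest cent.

Penalty periods: ⌈400/30⌉ = 14; penalty = 14 × 1.75% × €68,086.00 = €16,681.07
Interest: €68,086.00 × ((1 + 0.000425)^400 − 1) = €68,086.00 × 0.18526205… = €12,613.7516…
Penalties + interest = €16,681.0700 + €12,613.7516… = €29,294.82

€29,294.82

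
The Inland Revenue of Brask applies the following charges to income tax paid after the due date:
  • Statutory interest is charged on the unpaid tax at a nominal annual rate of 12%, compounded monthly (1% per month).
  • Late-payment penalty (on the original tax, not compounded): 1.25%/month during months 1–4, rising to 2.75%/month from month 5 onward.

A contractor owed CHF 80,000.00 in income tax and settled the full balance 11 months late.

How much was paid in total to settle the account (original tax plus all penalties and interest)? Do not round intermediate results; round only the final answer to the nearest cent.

CHF 108,653.47

Penalty, months 1–4: 4 × 1.25% × CHF 80,000.00 = CHF 4,000.00
Penalty, months 5–11: 7 × 2.75% × CHF 80,000.00 = CHF 15,400.00
Interest: CHF 80,000.00 × ((1 + 0.01)^11 − 1) = CHF 80,000.00 × 0.1156683… = CHF 9,253.4677…
Total = CHF 80,000.00 + CHF 19,400.0000 + CHF 9,253.4677… = CHF 108,653.47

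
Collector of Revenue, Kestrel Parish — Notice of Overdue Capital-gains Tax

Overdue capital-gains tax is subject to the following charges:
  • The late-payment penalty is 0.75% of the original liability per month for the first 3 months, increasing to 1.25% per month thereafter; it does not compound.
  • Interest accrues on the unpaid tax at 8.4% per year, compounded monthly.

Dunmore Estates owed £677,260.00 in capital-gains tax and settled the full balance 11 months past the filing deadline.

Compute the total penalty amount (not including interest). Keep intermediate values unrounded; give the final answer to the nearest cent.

Penalty, months 1–3: 3 × 0.75% × £677,260.00 = £15,238.35
Penalty, months 4–11: 8 × 1.25% × £677,260.00 = £67,726.00
Total penalty = £15,238.35 + £67,726.00 = £82,964.35

£82,964.35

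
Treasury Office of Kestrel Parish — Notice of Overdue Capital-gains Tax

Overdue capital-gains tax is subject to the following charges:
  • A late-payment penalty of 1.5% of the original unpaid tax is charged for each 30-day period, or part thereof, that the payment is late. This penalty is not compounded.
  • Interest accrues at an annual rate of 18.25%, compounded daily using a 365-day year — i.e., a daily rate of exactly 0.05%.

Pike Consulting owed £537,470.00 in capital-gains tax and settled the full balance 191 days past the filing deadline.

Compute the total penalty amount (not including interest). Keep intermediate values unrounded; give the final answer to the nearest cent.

Penalty periods: ⌈191/30⌉ = 7; penalty = 7 × 1.5% × £537,470.00 = £56,434.35

£56,434.35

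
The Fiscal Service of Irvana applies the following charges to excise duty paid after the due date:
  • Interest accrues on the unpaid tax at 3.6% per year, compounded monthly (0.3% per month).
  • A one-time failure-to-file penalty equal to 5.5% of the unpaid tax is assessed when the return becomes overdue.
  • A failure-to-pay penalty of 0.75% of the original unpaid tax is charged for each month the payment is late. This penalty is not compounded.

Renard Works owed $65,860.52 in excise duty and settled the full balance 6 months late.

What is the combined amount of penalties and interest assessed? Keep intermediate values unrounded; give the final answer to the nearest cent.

Failure-to-file penalty: 5.5% × $65,860.52 = $3,622.33…
Failure-to-pay penalty = 0.75% × $65,860.52 × 6 mo = $2,963.72…
Interest: $65,860.52 × ((1 + 0.003)^6 − 1) = $65,860.52 × 0.0181355… = $1,194.4162…
Penalties + interest = $6,586.0520 + $1,194.4162… = $7,780.47

$7,780.47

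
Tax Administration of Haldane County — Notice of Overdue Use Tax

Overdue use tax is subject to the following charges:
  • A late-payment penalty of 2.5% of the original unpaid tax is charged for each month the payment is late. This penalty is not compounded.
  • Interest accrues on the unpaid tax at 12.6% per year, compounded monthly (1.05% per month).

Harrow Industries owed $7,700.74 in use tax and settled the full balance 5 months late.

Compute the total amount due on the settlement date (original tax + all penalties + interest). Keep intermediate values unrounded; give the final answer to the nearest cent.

Late-payment penalty: 5 × 2.5% × $7,700.74 = $962.59…
Interest: $7,700.74 × ((1 + 0.0105)^5 − 1) = $7,700.74 × 0.0536141… = $412.8685…
Total = $7,700.74 + $962.5925 + $412.8685… = $9,076.20

$9,076.20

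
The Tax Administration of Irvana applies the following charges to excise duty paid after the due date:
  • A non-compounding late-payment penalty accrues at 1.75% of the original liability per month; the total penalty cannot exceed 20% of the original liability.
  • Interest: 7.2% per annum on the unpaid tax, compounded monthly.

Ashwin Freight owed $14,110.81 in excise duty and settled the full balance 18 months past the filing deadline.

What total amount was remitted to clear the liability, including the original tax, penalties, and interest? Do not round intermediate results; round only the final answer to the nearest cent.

$18,537.21

Penalty (uncapped): 18 × 1.75% × $14,110.81 = $4,444.91…; cap = 20% × $14,110.81 = $2,822.16… → penalty = $2,822.16…
Interest (7.2%/yr ÷ 12 = 0.6%/month): $14,110.81 × ((1 + 0.006)^18 − 1) = $1,604.2338…
Total = $14,110.81 + $2,822.1620 + $1,604.2338… = $18,537.21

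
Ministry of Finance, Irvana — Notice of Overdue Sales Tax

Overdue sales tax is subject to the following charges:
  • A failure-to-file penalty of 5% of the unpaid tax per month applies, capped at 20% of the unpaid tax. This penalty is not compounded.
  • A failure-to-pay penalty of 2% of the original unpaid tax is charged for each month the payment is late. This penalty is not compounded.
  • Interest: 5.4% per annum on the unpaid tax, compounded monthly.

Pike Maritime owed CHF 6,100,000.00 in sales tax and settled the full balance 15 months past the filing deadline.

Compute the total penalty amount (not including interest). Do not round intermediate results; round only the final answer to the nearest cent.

Failure-to-file: 15 × 5% × CHF 6,100,000.00 = CHF 4,575,000.00, capped at 20% × CHF 6,100,000.00 = CHF 1,220,000.00
Failure-to-pay penalty: 15 × 2% × CHF 6,100,000.00 = CHF 1,830,000.00
Total penalty = CHF 1,220,000.00 + CHF 1,830,000.00 = CHF 3,050,000.00

CHF 3,050,000.00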